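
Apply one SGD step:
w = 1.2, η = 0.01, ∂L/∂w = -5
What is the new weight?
w_new = 1.25

w_new = w - η·∂L/∂w = 1.2 - 0.01×(-5) = 1.2 - (-0.05) = 1.25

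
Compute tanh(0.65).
0.5717

tanh(0.65) = (e^(0.65) - e^(-0.65))/(e^(0.65) + e^(-0.65)) = 0.5717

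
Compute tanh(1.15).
0.8178

tanh(1.15) = (e^(1.15) - e^(-1.15))/(e^(1.15) + e^(-1.15)) = 0.8178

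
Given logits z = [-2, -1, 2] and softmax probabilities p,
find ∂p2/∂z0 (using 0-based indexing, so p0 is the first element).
∂p2/∂z0 = -0.01605

p = softmax(z) = [0.01715, 0.04661, 0.9362]
p2 = 0.9362, p0 = 0.01715

∂p2/∂z0 = -p2 × p0 = -0.9362 × 0.01715 = -0.01605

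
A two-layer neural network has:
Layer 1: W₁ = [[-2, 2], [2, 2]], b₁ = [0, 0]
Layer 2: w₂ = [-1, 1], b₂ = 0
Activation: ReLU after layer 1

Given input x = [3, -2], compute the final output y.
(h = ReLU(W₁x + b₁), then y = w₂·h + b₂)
y = 2

Layer 1 pre-activation: z₁ = [-10, 2]
After ReLU: h = [0, 2]
Layer 2 output: y = -1×0 + 1×2 + 0 = 2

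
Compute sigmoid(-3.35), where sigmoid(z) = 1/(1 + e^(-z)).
0.0339

sigmoid(-3.35) = 1/(1 + e^(3.35)) = 1/(1 + 28.5) = 0.0339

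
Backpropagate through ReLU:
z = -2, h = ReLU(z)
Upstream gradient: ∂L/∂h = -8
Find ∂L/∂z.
∂L/∂z = 0

h = ReLU(-2) = 0
Since z < 0: ∂h/∂z = 0
∂L/∂z = ∂L/∂h · ∂h/∂z = -8 × 0 = 0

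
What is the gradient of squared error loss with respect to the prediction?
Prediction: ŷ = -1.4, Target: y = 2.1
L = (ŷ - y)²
∂L/∂ŷ = -7.0

∂L/∂ŷ = 2(ŷ - y) = 2(-1.4 - 2.1) = 2(-3.5) = -7.0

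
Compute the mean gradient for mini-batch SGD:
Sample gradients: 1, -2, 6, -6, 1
Average gradient = 0

Average = (1/5)(1 + -2 + 6 + -6 + 1) = 0/5 = 0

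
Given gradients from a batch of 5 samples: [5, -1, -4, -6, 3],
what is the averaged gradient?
Average gradient = -0.6

Average = (1/5)(5 + -1 + -4 + -6 + 3) = -3/5 = -0.6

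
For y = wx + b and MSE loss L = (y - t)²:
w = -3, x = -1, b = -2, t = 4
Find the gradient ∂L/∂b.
∂L/∂b = -6

y = wx + b = (-3)(-1) + -2 = 1
∂L/∂y = 2(y - t) = 2(1 - 4) = -6
∂y/∂b = 1
∂L/∂b = ∂L/∂y · ∂y/∂b = -6 × 1 = -6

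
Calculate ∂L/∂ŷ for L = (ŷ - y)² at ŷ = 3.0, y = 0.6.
∂L/∂ŷ = 4.8

∂L/∂ŷ = 2(ŷ - y) = 2(3.0 - 0.6) = 2(2.4) = 4.8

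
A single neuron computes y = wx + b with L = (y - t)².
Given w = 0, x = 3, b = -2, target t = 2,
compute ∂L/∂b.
∂L/∂b = -8

y = wx + b = (0)(3) + -2 = -2
∂L/∂y = 2(y - t) = 2(-2 - 2) = -8
∂y/∂b = 1
∂L/∂b = ∂L/∂y · ∂y/∂b = -8 × 1 = -8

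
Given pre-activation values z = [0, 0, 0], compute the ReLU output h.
h = [0, 0, 0]

ReLU applied element-wise: max(0,0)=0, max(0,0)=0, max(0,0)=0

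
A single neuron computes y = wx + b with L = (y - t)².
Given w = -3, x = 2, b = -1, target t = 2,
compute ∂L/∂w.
∂L/∂w = -36

y = wx + b = (-3)(2) + -1 = -7
∂L/∂y = 2(y - t) = 2(-7 - 2) = -18
∂y/∂w = x = 2
∂L/∂w = ∂L/∂y · ∂y/∂w = -18 × 2 = -36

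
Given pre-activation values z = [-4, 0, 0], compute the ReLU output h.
h = [0, 0, 0]

ReLU applied element-wise: max(0,-4)=0, max(0,0)=0, max(0,0)=0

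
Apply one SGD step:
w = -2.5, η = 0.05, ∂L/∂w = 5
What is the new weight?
w_new = -2.75

w_new = w - η·∂L/∂w = -2.5 - 0.05×(5) = -2.5 - (0.25) = -2.75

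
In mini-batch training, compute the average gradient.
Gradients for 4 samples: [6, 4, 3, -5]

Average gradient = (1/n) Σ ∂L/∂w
Average gradient = 2

Average = (1/4)(6 + 4 + 3 + -5) = 8/4 = 2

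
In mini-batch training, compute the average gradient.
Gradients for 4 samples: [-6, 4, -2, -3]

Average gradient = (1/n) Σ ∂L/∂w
Average gradient = -1.75

Average = (1/4)(-6 + 4 + -2 + -3) = -7/4 = -1.75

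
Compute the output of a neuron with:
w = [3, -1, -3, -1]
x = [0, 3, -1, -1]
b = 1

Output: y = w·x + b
y = 2

y = (3)(0) + (-1)(3) + (-3)(-1) + (-1)(-1) + 1 = 2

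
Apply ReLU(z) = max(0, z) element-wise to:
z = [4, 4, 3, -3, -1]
h = [4, 4, 3, 0, 0]

ReLU applied element-wise: max(0,4)=4, max(0,4)=4, max(0,3)=3, max(0,-3)=0, max(0,-1)=0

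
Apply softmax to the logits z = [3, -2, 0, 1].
p = [0.839, 0.0057, 0.0418, 0.1135]

exp(z) = [20.09, 0.1353, 1, 2.718]
Sum = 23.94
p = [0.839, 0.0057, 0.0418, 0.1135]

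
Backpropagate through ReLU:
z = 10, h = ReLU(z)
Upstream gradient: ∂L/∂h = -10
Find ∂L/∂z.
∂L/∂z = -10

h = ReLU(10) = 10
Since z > 0: ∂h/∂z = 1
∂L/∂z = ∂L/∂h · ∂h/∂z = -10 × 1 = -10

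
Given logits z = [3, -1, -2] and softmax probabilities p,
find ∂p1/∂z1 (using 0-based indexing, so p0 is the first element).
∂p1/∂z1 = 0.01755

p = softmax(z) = [0.9756, 0.01787, 0.006573]
p1 = 0.01787

∂p1/∂z1 = p1(1 - p1) = 0.01787 × (1 - 0.01787) = 0.01755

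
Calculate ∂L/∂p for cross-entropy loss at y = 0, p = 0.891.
∂L/∂p = 9.174

∂L/∂p = -y/p + (1-y)/(1-p) = 0 + 1/0.109 = 9.174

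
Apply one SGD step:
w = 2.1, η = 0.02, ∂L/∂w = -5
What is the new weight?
w_new = 2.2

w_new = w - η·∂L/∂w = 2.1 - 0.02×(-5) = 2.1 - (-0.1) = 2.2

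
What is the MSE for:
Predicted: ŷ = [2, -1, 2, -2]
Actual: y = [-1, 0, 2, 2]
MSE = 6.5

MSE = (1/4)((2--1)² + (-1-0)² + (2-2)² + (-2-2)²) = (1/4)(9 + 1 + 0 + 16) = 6.5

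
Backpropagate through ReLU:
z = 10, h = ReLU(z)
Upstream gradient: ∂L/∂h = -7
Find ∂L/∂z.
∂L/∂z = -7

h = ReLU(10) = 10
Since z > 0: ∂h/∂z = 1
∂L/∂z = ∂L/∂h · ∂h/∂z = -7 × 1 = -7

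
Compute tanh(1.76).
0.9425

tanh(1.76) = (e^(1.76) - e^(-1.76))/(e^(1.76) + e^(-1.76)) = 0.9425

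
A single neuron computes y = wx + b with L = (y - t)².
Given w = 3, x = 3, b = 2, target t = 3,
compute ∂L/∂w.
∂L/∂w = 48

y = wx + b = (3)(3) + 2 = 11
∂L/∂y = 2(y - t) = 2(11 - 3) = 16
∂y/∂w = x = 3
∂L/∂w = ∂L/∂y · ∂y/∂w = 16 × 3 = 48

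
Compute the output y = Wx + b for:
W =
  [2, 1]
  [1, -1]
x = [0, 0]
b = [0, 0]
y = [0, 0]

Wx = [2×0 + 1×0, 1×0 + -1×0]
   = [0, 0]
y = Wx + b = [0 + 0, 0 + 0] = [0, 0]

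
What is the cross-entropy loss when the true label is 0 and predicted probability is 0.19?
L = 0.2107

L = -0·log(0.19) - 1·log(0.81) = -log(0.81) = 0.2107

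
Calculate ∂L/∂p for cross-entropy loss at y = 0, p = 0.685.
∂L/∂p = 3.175

∂L/∂p = -y/p + (1-y)/(1-p) = 0 + 1/0.315 = 3.175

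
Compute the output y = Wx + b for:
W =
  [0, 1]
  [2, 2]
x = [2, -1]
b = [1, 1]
y = [0, 3]

Wx = [0×2 + 1×-1, 2×2 + 2×-1]
   = [-1, 2]
y = Wx + b = [-1 + 1, 2 + 1] = [0, 3]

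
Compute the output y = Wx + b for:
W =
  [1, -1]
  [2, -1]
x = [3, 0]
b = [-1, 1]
y = [2, 7]

Wx = [1×3 + -1×0, 2×3 + -1×0]
   = [3, 6]
y = Wx + b = [3 + -1, 6 + 1] = [2, 7]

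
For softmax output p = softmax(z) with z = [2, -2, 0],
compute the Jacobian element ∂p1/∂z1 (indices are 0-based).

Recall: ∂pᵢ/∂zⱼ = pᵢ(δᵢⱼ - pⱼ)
∂p1/∂z1 = 0.01562

p = softmax(z) = [0.8668, 0.01588, 0.1173]
p1 = 0.01588

∂p1/∂z1 = p1(1 - p1) = 0.01588 × (1 - 0.01588) = 0.01562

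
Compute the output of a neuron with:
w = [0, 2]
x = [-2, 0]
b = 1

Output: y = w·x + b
y = 1

y = (0)(-2) + (2)(0) + 1 = 1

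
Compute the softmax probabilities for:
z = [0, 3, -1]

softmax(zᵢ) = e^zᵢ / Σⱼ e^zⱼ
p = [0.0466, 0.9362, 0.0171]

exp(z) = [1, 20.09, 0.3679]
Sum = 21.45
p = [0.0466, 0.9362, 0.0171]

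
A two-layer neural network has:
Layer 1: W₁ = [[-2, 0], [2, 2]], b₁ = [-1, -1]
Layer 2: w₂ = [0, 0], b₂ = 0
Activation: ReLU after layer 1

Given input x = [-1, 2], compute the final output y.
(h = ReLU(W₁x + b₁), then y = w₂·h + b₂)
y = 0

Layer 1 pre-activation: z₁ = [1, 1]
After ReLU: h = [1, 1]
Layer 2 output: y = 0×1 + 0×1 + 0 = 0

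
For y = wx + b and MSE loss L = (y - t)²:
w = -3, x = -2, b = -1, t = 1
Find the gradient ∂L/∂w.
∂L/∂w = -16

y = wx + b = (-3)(-2) + -1 = 5
∂L/∂y = 2(y - t) = 2(5 - 1) = 8
∂y/∂w = x = -2
∂L/∂w = ∂L/∂y · ∂y/∂w = 8 × -2 = -16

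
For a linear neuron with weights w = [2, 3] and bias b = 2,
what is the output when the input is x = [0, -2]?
y = -4

y = (2)(0) + (3)(-2) + 2 = -4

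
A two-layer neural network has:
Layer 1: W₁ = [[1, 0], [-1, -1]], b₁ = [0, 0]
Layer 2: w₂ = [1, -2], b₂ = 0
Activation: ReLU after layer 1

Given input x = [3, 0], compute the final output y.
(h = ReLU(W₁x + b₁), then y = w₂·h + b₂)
y = 3

Layer 1 pre-activation: z₁ = [3, -3]
After ReLU: h = [3, 0]
Layer 2 output: y = 1×3 + -2×0 + 0 = 3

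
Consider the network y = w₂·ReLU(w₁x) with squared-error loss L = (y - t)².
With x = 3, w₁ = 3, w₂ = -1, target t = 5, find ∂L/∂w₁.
∂L/∂w₁ = 84

Forward pass:
z = w₁x = 3×3 = 9
h = ReLU(9) = 9
y = w₂h = -1×9 = -9

Backward pass:
∂L/∂y = 2(y - t) = 2(-9 - 5) = -28
∂y/∂h = w₂ = -1
∂h/∂z = 1 (ReLU derivative)
∂z/∂w₁ = x = 3

∂L/∂w₁ = -28 × -1 × 1 × 3 = 84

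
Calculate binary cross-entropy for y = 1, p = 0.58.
L = 0.5447

L = -1·log(0.58) - 0·log(0.42) = -log(0.58) = 0.5447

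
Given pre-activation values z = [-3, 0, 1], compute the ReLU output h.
h = [0, 0, 1]

ReLU applied element-wise: max(0,-3)=0, max(0,0)=0, max(0,1)=1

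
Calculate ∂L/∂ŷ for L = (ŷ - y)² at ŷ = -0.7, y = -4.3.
∂L/∂ŷ = 7.2

∂L/∂ŷ = 2(ŷ - y) = 2(-0.7 - -4.3) = 2(3.6) = 7.2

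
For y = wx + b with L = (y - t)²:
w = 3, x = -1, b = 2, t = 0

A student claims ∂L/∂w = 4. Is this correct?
Incorrect

y = (3)(-1) + 2 = -1
∂L/∂y = 2(y - t) = 2(-1 - 0) = -2
∂y/∂w = x = -1
∂L/∂w = -2 × -1 = 2

Claimed value: 4
Incorrect: The correct gradient is 2.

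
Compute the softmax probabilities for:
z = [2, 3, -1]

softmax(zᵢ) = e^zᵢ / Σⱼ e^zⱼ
p = [0.2654, 0.7214, 0.0132]

exp(z) = [7.389, 20.09, 0.3679]
Sum = 27.84
p = [0.2654, 0.7214, 0.0132]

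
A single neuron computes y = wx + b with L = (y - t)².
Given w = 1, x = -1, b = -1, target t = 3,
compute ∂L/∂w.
∂L/∂w = 10

y = wx + b = (1)(-1) + -1 = -2
∂L/∂y = 2(y - t) = 2(-2 - 3) = -10
∂y/∂w = x = -1
∂L/∂w = ∂L/∂y · ∂y/∂w = -10 × -1 = 10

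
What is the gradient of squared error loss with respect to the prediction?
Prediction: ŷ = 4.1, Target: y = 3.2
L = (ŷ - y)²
∂L/∂ŷ = 1.8

∂L/∂ŷ = 2(ŷ - y) = 2(4.1 - 3.2) = 2(0.9) = 1.8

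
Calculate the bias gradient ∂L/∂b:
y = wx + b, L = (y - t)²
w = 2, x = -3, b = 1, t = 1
∂L/∂b = -12

y = wx + b = (2)(-3) + 1 = -5
∂L/∂y = 2(y - t) = 2(-5 - 1) = -12
∂y/∂b = 1
∂L/∂b = ∂L/∂y · ∂y/∂b = -12 × 1 = -12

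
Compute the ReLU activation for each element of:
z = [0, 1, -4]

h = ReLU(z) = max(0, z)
h = [0, 1, 0]

ReLU applied element-wise: max(0,0)=0, max(0,1)=1, max(0,-4)=0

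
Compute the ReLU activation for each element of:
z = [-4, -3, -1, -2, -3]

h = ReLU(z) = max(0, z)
h = [0, 0, 0, 0, 0]

ReLU applied element-wise: max(0,-4)=0, max(0,-3)=0, max(0,-1)=0, max(0,-2)=0, max(0,-3)=0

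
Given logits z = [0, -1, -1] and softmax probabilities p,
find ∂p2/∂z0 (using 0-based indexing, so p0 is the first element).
∂p2/∂z0 = -0.1221

p = softmax(z) = [0.5761, 0.2119, 0.2119]
p2 = 0.2119, p0 = 0.5761

∂p2/∂z0 = -p2 × p0 = -0.2119 × 0.5761 = -0.1221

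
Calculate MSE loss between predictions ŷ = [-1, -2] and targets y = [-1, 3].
MSE = 12.5

MSE = (1/2)((-1--1)² + (-2-3)²) = (1/2)(0 + 25) = 12.5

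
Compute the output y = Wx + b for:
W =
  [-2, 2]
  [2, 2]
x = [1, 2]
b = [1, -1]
y = [3, 5]

Wx = [-2×1 + 2×2, 2×1 + 2×2]
   = [2, 6]
y = Wx + b = [2 + 1, 6 + -1] = [3, 5]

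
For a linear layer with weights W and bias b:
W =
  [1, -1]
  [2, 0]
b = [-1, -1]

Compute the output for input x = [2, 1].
y = [0, 3]

Wx = [1×2 + -1×1, 2×2 + 0×1]
   = [1, 4]
y = Wx + b = [1 + -1, 4 + -1] = [0, 3]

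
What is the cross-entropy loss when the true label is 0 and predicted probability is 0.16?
L = 0.1744

L = -0·log(0.16) - 1·log(0.84) = -log(0.84) = 0.1744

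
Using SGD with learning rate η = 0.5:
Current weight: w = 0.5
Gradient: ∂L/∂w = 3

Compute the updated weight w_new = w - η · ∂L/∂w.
w_new = -1

w_new = w - η·∂L/∂w = 0.5 - 0.5×(3) = 0.5 - (1.5) = -1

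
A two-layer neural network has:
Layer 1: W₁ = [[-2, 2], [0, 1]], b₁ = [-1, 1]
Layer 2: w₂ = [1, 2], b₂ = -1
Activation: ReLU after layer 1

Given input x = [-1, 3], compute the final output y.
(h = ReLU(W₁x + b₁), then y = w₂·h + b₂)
y = 14

Layer 1 pre-activation: z₁ = [7, 4]
After ReLU: h = [7, 4]
Layer 2 output: y = 1×7 + 2×4 + -1 = 14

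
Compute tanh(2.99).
0.995

tanh(2.99) = (e^(2.99) - e^(-2.99))/(e^(2.99) + e^(-2.99)) = 0.995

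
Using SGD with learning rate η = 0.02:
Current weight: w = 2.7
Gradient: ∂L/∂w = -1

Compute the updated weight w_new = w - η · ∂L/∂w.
w_new = 2.72

w_new = w - η·∂L/∂w = 2.7 - 0.02×(-1) = 2.7 - (-0.02) = 2.72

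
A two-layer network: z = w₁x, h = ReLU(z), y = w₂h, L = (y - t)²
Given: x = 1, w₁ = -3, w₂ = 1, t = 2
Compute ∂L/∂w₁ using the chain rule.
∂L/∂w₁ = 0

Forward pass:
z = w₁x = -3×1 = -3
h = ReLU(-3) = 0
y = w₂h = 1×0 = 0

Backward pass:
∂L/∂y = 2(y - t) = 2(0 - 2) = -4
∂y/∂h = w₂ = 1
∂h/∂z = 0 (ReLU derivative)
∂z/∂w₁ = x = 1

∂L/∂w₁ = -4 × 1 × 0 × 1 = 0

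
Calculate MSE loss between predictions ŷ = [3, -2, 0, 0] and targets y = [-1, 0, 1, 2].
MSE = 6.25

MSE = (1/4)((3--1)² + (-2-0)² + (0-1)² + (0-2)²) = (1/4)(16 + 4 + 1 + 4) = 6.25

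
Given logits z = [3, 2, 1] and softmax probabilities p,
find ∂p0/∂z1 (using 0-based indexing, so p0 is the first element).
∂p0/∂z1 = -0.1628

p = softmax(z) = [0.6652, 0.2447, 0.09003]
p0 = 0.6652, p1 = 0.2447

∂p0/∂z1 = -p0 × p1 = -0.6652 × 0.2447 = -0.1628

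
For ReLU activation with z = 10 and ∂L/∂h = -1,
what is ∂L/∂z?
∂L/∂z = -1

h = ReLU(10) = 10
Since z > 0: ∂h/∂z = 1
∂L/∂z = ∂L/∂h · ∂h/∂z = -1 × 1 = -1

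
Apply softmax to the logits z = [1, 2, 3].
p = [0.09, 0.2447, 0.6652]

exp(z) = [2.718, 7.389, 20.09]
Sum = 30.19
p = [0.09, 0.2447, 0.6652]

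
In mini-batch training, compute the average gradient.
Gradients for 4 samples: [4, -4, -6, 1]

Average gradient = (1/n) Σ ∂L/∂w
Average gradient = -1.25

Average = (1/4)(4 + -4 + -6 + 1) = -5/4 = -1.25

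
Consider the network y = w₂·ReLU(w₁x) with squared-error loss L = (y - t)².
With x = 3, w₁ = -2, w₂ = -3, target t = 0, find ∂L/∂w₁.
∂L/∂w₁ = 0

Forward pass:
z = w₁x = -2×3 = -6
h = ReLU(-6) = 0
y = w₂h = -3×0 = 0

Backward pass:
∂L/∂y = 2(y - t) = 2(0 - 0) = 0
∂y/∂h = w₂ = -3
∂h/∂z = 0 (ReLU derivative)
∂z/∂w₁ = x = 3

∂L/∂w₁ = 0 × -3 × 0 × 3 = 0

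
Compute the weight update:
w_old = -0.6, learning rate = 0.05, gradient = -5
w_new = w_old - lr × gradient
w_new = -0.35

w_new = w - η·∂L/∂w = -0.6 - 0.05×(-5) = -0.6 - (-0.25) = -0.35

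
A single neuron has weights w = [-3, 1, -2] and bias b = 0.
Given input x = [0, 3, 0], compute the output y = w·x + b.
y = 3

y = (-3)(0) + (1)(3) + (-2)(0) + 0 = 3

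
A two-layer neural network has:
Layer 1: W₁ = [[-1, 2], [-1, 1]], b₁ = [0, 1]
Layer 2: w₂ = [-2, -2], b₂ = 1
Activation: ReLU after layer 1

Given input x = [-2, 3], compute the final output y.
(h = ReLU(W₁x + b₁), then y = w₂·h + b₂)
y = -27

Layer 1 pre-activation: z₁ = [8, 6]
After ReLU: h = [8, 6]
Layer 2 output: y = -2×8 + -2×6 + 1 = -27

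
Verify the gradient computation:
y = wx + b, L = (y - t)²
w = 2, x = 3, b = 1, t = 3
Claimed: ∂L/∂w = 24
Correct

y = (2)(3) + 1 = 7
∂L/∂y = 2(y - t) = 2(7 - 3) = 8
∂y/∂w = x = 3
∂L/∂w = 8 × 3 = 24

Claimed value: 24
Correct: The correct gradient is 24.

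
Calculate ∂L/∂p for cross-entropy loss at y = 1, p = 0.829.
∂L/∂p = -1.206

∂L/∂p = -y/p + (1-y)/(1-p) = -1/0.829 + 0 = -1.206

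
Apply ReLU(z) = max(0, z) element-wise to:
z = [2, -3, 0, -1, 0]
h = [2, 0, 0, 0, 0]

ReLU applied element-wise: max(0,2)=2, max(0,-3)=0, max(0,0)=0, max(0,-1)=0, max(0,0)=0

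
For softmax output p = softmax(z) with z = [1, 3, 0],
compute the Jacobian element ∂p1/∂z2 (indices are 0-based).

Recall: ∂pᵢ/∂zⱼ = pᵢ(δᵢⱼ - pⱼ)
∂p1/∂z2 = -0.03545

p = softmax(z) = [0.1142, 0.8438, 0.04201]
p1 = 0.8438, p2 = 0.04201

∂p1/∂z2 = -p1 × p2 = -0.8438 × 0.04201 = -0.03545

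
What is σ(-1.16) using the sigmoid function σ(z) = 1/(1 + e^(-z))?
0.2387

sigmoid(-1.16) = 1/(1 + e^(1.16)) = 1/(1 + 3.19) = 0.2387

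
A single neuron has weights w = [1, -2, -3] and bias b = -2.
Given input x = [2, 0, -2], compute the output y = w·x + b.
y = 6

y = (1)(2) + (-2)(0) + (-3)(-2) + -2 = 6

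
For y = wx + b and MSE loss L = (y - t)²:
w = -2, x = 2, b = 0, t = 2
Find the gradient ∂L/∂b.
∂L/∂b = -12

y = wx + b = (-2)(2) + 0 = -4
∂L/∂y = 2(y - t) = 2(-4 - 2) = -12
∂y/∂b = 1
∂L/∂b = ∂L/∂y · ∂y/∂b = -12 × 1 = -12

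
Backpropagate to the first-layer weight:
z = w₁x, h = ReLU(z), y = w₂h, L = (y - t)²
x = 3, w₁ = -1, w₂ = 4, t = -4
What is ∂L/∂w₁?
∂L/∂w₁ = 0

Forward pass:
z = w₁x = -1×3 = -3
h = ReLU(-3) = 0
y = w₂h = 4×0 = 0

Backward pass:
∂L/∂y = 2(y - t) = 2(0 - -4) = 8
∂y/∂h = w₂ = 4
∂h/∂z = 0 (ReLU derivative)
∂z/∂w₁ = x = 3

∂L/∂w₁ = 8 × 4 × 0 × 3 = 0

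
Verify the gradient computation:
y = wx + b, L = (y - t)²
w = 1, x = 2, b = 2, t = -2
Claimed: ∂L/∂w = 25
Incorrect

y = (1)(2) + 2 = 4
∂L/∂y = 2(y - t) = 2(4 - -2) = 12
∂y/∂w = x = 2
∂L/∂w = 12 × 2 = 24

Claimed value: 25
Incorrect: The correct gradient is 24.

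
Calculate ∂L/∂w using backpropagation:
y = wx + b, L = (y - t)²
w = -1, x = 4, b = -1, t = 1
∂L/∂w = -48

y = wx + b = (-1)(4) + -1 = -5
∂L/∂y = 2(y - t) = 2(-5 - 1) = -12
∂y/∂w = x = 4
∂L/∂w = ∂L/∂y · ∂y/∂w = -12 × 4 = -48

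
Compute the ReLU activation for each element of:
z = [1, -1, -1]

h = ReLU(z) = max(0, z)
h = [1, 0, 0]

ReLU applied element-wise: max(0,1)=1, max(0,-1)=0, max(0,-1)=0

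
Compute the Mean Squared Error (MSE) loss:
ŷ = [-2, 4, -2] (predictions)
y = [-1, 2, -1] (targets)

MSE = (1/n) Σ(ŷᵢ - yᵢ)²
MSE = 2

MSE = (1/3)((-2--1)² + (4-2)² + (-2--1)²) = (1/3)(1 + 4 + 1) = 2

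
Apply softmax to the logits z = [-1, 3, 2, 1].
p = [0.012, 0.6572, 0.2418, 0.0889]

exp(z) = [0.3679, 20.09, 7.389, 2.718]
Sum = 30.56
p = [0.012, 0.6572, 0.2418, 0.0889]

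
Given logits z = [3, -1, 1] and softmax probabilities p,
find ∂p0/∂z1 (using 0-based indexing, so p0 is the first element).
∂p0/∂z1 = -0.01376

p = softmax(z) = [0.8668, 0.01588, 0.1173]
p0 = 0.8668, p1 = 0.01588

∂p0/∂z1 = -p0 × p1 = -0.8668 × 0.01588 = -0.01376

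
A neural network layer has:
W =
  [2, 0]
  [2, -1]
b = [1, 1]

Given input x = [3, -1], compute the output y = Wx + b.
y = [7, 8]

Wx = [2×3 + 0×-1, 2×3 + -1×-1]
   = [6, 7]
y = Wx + b = [6 + 1, 7 + 1] = [7, 8]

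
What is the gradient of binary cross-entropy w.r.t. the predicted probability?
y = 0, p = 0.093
∂L/∂p = 1.103

∂L/∂p = -y/p + (1-y)/(1-p) = 0 + 1/0.907 = 1.103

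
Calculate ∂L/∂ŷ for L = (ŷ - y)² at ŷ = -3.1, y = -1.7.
∂L/∂ŷ = -2.8

∂L/∂ŷ = 2(ŷ - y) = 2(-3.1 - -1.7) = 2(-1.4) = -2.8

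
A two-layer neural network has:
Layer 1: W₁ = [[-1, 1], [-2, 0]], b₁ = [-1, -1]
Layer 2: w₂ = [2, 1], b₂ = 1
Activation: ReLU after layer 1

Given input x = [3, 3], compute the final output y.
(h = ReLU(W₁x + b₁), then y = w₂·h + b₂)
y = 1

Layer 1 pre-activation: z₁ = [-1, -7]
After ReLU: h = [0, 0]
Layer 2 output: y = 2×0 + 1×0 + 1 = 1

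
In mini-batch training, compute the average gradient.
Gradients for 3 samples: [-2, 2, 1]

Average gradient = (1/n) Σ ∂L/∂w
Average gradient = 0.3333

Average = (1/3)(-2 + 2 + 1) = 1/3 = 0.3333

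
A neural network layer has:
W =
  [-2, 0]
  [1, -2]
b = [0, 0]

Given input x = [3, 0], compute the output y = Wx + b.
y = [-6, 3]

Wx = [-2×3 + 0×0, 1×3 + -2×0]
   = [-6, 3]
y = Wx + b = [-6 + 0, 3 + 0] = [-6, 3]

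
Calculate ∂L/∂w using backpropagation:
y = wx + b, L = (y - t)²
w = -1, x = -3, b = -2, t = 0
∂L/∂w = -6

y = wx + b = (-1)(-3) + -2 = 1
∂L/∂y = 2(y - t) = 2(1 - 0) = 2
∂y/∂w = x = -3
∂L/∂w = ∂L/∂y · ∂y/∂w = 2 × -3 = -6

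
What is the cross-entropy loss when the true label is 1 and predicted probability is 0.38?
L = 0.9676

L = -1·log(0.38) - 0·log(0.62) = -log(0.38) = 0.9676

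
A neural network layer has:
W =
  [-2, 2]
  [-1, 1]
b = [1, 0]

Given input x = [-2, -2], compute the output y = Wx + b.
y = [1, 0]

Wx = [-2×-2 + 2×-2, -1×-2 + 1×-2]
   = [0, 0]
y = Wx + b = [0 + 1, 0 + 0] = [1, 0]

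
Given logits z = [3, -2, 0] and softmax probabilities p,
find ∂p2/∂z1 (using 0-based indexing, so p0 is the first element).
∂p2/∂z1 = -0.0003005

p = softmax(z) = [0.9465, 0.006377, 0.04712]
p2 = 0.04712, p1 = 0.006377

∂p2/∂z1 = -p2 × p1 = -0.04712 × 0.006377 = -0.0003005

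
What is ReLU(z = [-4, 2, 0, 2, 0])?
h = [0, 2, 0, 2, 0]

ReLU applied element-wise: max(0,-4)=0, max(0,2)=2, max(0,0)=0, max(0,2)=2, max(0,0)=0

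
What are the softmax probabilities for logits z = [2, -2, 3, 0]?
p = [0.2583, 0.0047, 0.702, 0.035]

exp(z) = [7.389, 0.1353, 20.09, 1]
Sum = 28.61
p = [0.2583, 0.0047, 0.702, 0.035]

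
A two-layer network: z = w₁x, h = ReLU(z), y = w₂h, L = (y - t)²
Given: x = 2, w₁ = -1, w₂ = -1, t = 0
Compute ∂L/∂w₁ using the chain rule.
∂L/∂w₁ = 0

Forward pass:
z = w₁x = -1×2 = -2
h = ReLU(-2) = 0
y = w₂h = -1×0 = 0

Backward pass:
∂L/∂y = 2(y - t) = 2(0 - 0) = 0
∂y/∂h = w₂ = -1
∂h/∂z = 0 (ReLU derivative)
∂z/∂w₁ = x = 2

∂L/∂w₁ = 0 × -1 × 0 × 2 = 0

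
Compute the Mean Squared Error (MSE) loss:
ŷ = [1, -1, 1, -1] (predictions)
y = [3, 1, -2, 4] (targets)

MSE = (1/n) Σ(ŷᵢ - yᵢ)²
MSE = 10.5

MSE = (1/4)((1-3)² + (-1-1)² + (1--2)² + (-1-4)²) = (1/4)(4 + 4 + 9 + 25) = 10.5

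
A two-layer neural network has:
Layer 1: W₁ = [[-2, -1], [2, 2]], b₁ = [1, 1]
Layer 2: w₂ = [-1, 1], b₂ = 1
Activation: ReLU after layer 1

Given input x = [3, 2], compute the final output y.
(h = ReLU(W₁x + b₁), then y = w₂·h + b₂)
y = 12

Layer 1 pre-activation: z₁ = [-7, 11]
After ReLU: h = [0, 11]
Layer 2 output: y = -1×0 + 1×11 + 1 = 12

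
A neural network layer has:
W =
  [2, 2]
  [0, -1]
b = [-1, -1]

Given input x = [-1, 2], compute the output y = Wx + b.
y = [1, -3]

Wx = [2×-1 + 2×2, 0×-1 + -1×2]
   = [2, -2]
y = Wx + b = [2 + -1, -2 + -1] = [1, -3]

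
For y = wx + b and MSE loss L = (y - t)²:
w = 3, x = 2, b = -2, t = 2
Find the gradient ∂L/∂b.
∂L/∂b = 4

y = wx + b = (3)(2) + -2 = 4
∂L/∂y = 2(y - t) = 2(4 - 2) = 4
∂y/∂b = 1
∂L/∂b = ∂L/∂y · ∂y/∂b = 4 × 1 = 4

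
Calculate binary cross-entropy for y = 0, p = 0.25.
L = 0.2877

L = -0·log(0.25) - 1·log(0.75) = -log(0.75) = 0.2877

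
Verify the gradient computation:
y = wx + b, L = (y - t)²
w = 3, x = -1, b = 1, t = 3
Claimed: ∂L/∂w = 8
Incorrect

y = (3)(-1) + 1 = -2
∂L/∂y = 2(y - t) = 2(-2 - 3) = -10
∂y/∂w = x = -1
∂L/∂w = -10 × -1 = 10

Claimed value: 8
Incorrect: The correct gradient is 10.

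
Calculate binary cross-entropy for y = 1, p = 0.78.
L = 0.2485

L = -1·log(0.78) - 0·log(0.22) = -log(0.78) = 0.2485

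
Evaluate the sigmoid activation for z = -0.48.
0.3823

sigmoid(-0.48) = 1/(1 + e^(0.48)) = 1/(1 + 1.616) = 0.3823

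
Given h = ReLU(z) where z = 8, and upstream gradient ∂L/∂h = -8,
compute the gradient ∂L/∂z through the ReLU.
∂L/∂z = -8

h = ReLU(8) = 8
Since z > 0: ∂h/∂z = 1
∂L/∂z = ∂L/∂h · ∂h/∂z = -8 × 1 = -8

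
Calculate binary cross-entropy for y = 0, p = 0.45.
L = 0.5978

L = -0·log(0.45) - 1·log(0.55) = -log(0.55) = 0.5978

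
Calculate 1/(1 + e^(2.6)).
0.06914

sigmoid(-2.6) = 1/(1 + e^(2.6)) = 1/(1 + 13.46) = 0.06914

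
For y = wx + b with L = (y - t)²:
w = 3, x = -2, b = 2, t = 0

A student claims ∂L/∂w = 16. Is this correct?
Correct

y = (3)(-2) + 2 = -4
∂L/∂y = 2(y - t) = 2(-4 - 0) = -8
∂y/∂w = x = -2
∂L/∂w = -8 × -2 = 16

Claimed value: 16
Correct: The correct gradient is 16.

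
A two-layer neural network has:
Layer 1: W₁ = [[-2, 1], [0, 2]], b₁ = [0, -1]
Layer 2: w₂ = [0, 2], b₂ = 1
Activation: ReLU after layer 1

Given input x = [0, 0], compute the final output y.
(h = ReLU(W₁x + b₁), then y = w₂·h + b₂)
y = 1

Layer 1 pre-activation: z₁ = [0, -1]
After ReLU: h = [0, 0]
Layer 2 output: y = 0×0 + 2×0 + 1 = 1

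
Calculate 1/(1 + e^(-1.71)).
0.8468

sigmoid(1.71) = 1/(1 + e^(-1.71)) = 1/(1 + 0.1809) = 0.8468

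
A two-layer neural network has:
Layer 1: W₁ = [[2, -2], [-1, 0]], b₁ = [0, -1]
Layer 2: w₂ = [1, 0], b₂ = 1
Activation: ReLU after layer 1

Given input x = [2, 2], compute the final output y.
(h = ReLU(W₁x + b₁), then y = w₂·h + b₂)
y = 1

Layer 1 pre-activation: z₁ = [0, -3]
After ReLU: h = [0, 0]
Layer 2 output: y = 1×0 + 0×0 + 1 = 1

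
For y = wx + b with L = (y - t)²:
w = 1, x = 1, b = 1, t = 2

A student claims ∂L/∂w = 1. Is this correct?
Incorrect

y = (1)(1) + 1 = 2
∂L/∂y = 2(y - t) = 2(2 - 2) = 0
∂y/∂w = x = 1
∂L/∂w = 0 × 1 = 0

Claimed value: 1
Incorrect: The correct gradient is 0.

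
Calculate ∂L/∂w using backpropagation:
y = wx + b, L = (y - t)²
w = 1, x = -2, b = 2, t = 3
∂L/∂w = 12

y = wx + b = (1)(-2) + 2 = 0
∂L/∂y = 2(y - t) = 2(0 - 3) = -6
∂y/∂w = x = -2
∂L/∂w = ∂L/∂y · ∂y/∂w = -6 × -2 = 12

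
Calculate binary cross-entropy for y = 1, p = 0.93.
L = 0.07257

L = -1·log(0.93) - 0·log(0.07) = -log(0.93) = 0.07257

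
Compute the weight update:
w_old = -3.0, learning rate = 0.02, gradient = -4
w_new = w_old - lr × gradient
w_new = -2.92

w_new = w - η·∂L/∂w = -3.0 - 0.02×(-4) = -3.0 - (-0.08) = -2.92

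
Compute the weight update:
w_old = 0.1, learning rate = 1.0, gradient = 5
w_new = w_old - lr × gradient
w_new = -4.9

w_new = w - η·∂L/∂w = 0.1 - 1.0×(5) = 0.1 - (5) = -4.9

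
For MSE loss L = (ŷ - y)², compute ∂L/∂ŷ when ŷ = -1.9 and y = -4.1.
∂L/∂ŷ = 4.4

∂L/∂ŷ = 2(ŷ - y) = 2(-1.9 - -4.1) = 2(2.2) = 4.4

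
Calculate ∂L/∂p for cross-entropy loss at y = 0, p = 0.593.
∂L/∂p = 2.457

∂L/∂p = -y/p + (1-y)/(1-p) = 0 + 1/0.407 = 2.457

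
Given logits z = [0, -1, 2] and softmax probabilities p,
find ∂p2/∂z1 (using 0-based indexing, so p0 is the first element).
∂p2/∂z1 = -0.03545

p = softmax(z) = [0.1142, 0.04201, 0.8438]
p2 = 0.8438, p1 = 0.04201

∂p2/∂z1 = -p2 × p1 = -0.8438 × 0.04201 = -0.03545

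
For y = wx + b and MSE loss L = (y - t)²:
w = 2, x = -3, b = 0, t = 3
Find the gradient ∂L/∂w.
∂L/∂w = 54

y = wx + b = (2)(-3) + 0 = -6
∂L/∂y = 2(y - t) = 2(-6 - 3) = -18
∂y/∂w = x = -3
∂L/∂w = ∂L/∂y · ∂y/∂w = -18 × -3 = 54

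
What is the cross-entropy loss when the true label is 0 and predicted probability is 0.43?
L = 0.5621

L = -0·log(0.43) - 1·log(0.57) = -log(0.57) = 0.5621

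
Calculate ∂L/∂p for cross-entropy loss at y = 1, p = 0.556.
∂L/∂p = -1.799

∂L/∂p = -y/p + (1-y)/(1-p) = -1/0.556 + 0 = -1.799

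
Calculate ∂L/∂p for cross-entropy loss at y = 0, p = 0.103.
∂L/∂p = 1.115

∂L/∂p = -y/p + (1-y)/(1-p) = 0 + 1/0.897 = 1.115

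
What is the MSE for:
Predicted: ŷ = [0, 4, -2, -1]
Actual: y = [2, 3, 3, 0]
MSE = 7.75

MSE = (1/4)((0-2)² + (4-3)² + (-2-3)² + (-1-0)²) = (1/4)(4 + 1 + 25 + 1) = 7.75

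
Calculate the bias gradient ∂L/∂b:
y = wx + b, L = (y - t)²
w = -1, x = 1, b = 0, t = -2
∂L/∂b = 2

y = wx + b = (-1)(1) + 0 = -1
∂L/∂y = 2(y - t) = 2(-1 - -2) = 2
∂y/∂b = 1
∂L/∂b = ∂L/∂y · ∂y/∂b = 2 × 1 = 2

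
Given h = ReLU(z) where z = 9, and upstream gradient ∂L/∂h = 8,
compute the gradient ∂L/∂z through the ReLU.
∂L/∂z = 8

h = ReLU(9) = 9
Since z > 0: ∂h/∂z = 1
∂L/∂z = ∂L/∂h · ∂h/∂z = 8 × 1 = 8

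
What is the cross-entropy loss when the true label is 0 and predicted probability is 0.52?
L = 0.734

L = -0·log(0.52) - 1·log(0.48) = -log(0.48) = 0.734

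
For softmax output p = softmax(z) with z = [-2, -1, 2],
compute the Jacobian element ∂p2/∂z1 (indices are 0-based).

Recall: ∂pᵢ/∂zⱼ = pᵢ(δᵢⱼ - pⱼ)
∂p2/∂z1 = -0.04364

p = softmax(z) = [0.01715, 0.04661, 0.9362]
p2 = 0.9362, p1 = 0.04661

∂p2/∂z1 = -p2 × p1 = -0.9362 × 0.04661 = -0.04364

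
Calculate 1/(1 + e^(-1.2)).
0.7685

sigmoid(1.2) = 1/(1 + e^(-1.2)) = 1/(1 + 0.3012) = 0.7685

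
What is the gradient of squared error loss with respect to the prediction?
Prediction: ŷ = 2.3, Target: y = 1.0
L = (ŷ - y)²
∂L/∂ŷ = 2.6

∂L/∂ŷ = 2(ŷ - y) = 2(2.3 - 1.0) = 2(1.3) = 2.6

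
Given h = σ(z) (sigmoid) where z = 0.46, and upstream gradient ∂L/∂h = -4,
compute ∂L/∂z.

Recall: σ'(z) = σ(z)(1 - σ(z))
∂L/∂z = -0.9489

σ(0.46) = 0.613
σ'(0.46) = σ(0.46)(1 - σ(0.46)) = 0.613 × 0.387 = 0.2372
∂L/∂z = ∂L/∂h · σ'(z) = -4 × 0.2372 = -0.9489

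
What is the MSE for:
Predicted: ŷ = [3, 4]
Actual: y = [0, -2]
MSE = 22.5

MSE = (1/2)((3-0)² + (4--2)²) = (1/2)(9 + 36) = 22.5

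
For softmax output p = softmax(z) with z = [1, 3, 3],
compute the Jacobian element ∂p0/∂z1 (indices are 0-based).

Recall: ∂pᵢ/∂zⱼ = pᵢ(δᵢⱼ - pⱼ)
∂p0/∂z1 = -0.02968

p = softmax(z) = [0.06338, 0.4683, 0.4683]
p0 = 0.06338, p1 = 0.4683

∂p0/∂z1 = -p0 × p1 = -0.06338 × 0.4683 = -0.02968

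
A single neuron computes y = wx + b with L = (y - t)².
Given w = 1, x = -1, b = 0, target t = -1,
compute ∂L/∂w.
∂L/∂w = 0

y = wx + b = (1)(-1) + 0 = -1
∂L/∂y = 2(y - t) = 2(-1 - -1) = 0
∂y/∂w = x = -1
∂L/∂w = ∂L/∂y · ∂y/∂w = 0 × -1 = 0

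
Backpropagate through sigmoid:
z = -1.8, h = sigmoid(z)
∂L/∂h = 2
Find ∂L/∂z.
∂L/∂z = 0.2435

σ(-1.8) = 0.1419
σ'(-1.8) = σ(-1.8)(1 - σ(-1.8)) = 0.1419 × 0.8581 = 0.1217
∂L/∂z = ∂L/∂h · σ'(z) = 2 × 0.1217 = 0.2435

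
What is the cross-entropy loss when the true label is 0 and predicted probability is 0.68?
L = 1.139

L = -0·log(0.68) - 1·log(0.32) = -log(0.32) = 1.139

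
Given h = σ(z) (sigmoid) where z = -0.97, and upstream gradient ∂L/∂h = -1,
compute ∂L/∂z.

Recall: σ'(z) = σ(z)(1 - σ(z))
∂L/∂z = -0.1993

σ(-0.97) = 0.2749
σ'(-0.97) = σ(-0.97)(1 - σ(-0.97)) = 0.2749 × 0.7251 = 0.1993
∂L/∂z = ∂L/∂h · σ'(z) = -1 × 0.1993 = -0.1993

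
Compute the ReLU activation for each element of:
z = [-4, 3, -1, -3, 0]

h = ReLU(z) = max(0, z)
h = [0, 3, 0, 0, 0]

ReLU applied element-wise: max(0,-4)=0, max(0,3)=3, max(0,-1)=0, max(0,-3)=0, max(0,0)=0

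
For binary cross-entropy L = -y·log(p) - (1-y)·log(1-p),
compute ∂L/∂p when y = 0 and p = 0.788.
∂L/∂p = 4.717

∂L/∂p = -y/p + (1-y)/(1-p) = 0 + 1/0.212 = 4.717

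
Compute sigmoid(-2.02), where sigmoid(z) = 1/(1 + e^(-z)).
0.1171

sigmoid(-2.02) = 1/(1 + e^(2.02)) = 1/(1 + 7.538) = 0.1171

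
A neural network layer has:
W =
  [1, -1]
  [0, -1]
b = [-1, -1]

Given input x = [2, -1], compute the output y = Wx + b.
y = [2, 0]

Wx = [1×2 + -1×-1, 0×2 + -1×-1]
   = [3, 1]
y = Wx + b = [3 + -1, 1 + -1] = [2, 0]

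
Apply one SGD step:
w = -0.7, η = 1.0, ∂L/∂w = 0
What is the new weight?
w_new = -0.7

w_new = w - η·∂L/∂w = -0.7 - 1.0×(0) = -0.7 - (0) = -0.7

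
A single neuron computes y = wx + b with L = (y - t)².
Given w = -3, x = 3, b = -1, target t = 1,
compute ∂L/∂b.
∂L/∂b = -22

y = wx + b = (-3)(3) + -1 = -10
∂L/∂y = 2(y - t) = 2(-10 - 1) = -22
∂y/∂b = 1
∂L/∂b = ∂L/∂y · ∂y/∂b = -22 × 1 = -22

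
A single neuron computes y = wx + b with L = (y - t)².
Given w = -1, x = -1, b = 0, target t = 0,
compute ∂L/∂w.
∂L/∂w = -2

y = wx + b = (-1)(-1) + 0 = 1
∂L/∂y = 2(y - t) = 2(1 - 0) = 2
∂y/∂w = x = -1
∂L/∂w = ∂L/∂y · ∂y/∂w = 2 × -1 = -2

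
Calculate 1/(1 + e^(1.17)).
0.2369

sigmoid(-1.17) = 1/(1 + e^(1.17)) = 1/(1 + 3.222) = 0.2369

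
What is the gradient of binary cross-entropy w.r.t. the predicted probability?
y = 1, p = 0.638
∂L/∂p = -1.567

∂L/∂p = -y/p + (1-y)/(1-p) = -1/0.638 + 0 = -1.567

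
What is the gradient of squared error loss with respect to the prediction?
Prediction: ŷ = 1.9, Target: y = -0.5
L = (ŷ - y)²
∂L/∂ŷ = 4.8

∂L/∂ŷ = 2(ŷ - y) = 2(1.9 - -0.5) = 2(2.4) = 4.8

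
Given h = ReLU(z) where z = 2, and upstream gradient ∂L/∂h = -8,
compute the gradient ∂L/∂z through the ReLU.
∂L/∂z = -8

h = ReLU(2) = 2
Since z > 0: ∂h/∂z = 1
∂L/∂z = ∂L/∂h · ∂h/∂z = -8 × 1 = -8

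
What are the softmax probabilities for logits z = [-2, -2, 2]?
p = [0.0177, 0.0177, 0.9647]

exp(z) = [0.1353, 0.1353, 7.389]
Sum = 7.66
p = [0.0177, 0.0177, 0.9647]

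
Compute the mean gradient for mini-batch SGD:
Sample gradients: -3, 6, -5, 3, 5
Average gradient = 1.2

Average = (1/5)(-3 + 6 + -5 + 3 + 5) = 6/5 = 1.2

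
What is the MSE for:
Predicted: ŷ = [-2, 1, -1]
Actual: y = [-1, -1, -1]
MSE = 1.667

MSE = (1/3)((-2--1)² + (1--1)² + (-1--1)²) = (1/3)(1 + 4 + 0) = 1.667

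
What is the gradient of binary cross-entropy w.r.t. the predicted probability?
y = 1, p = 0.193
∂L/∂p = -5.181

∂L/∂p = -y/p + (1-y)/(1-p) = -1/0.193 + 0 = -5.181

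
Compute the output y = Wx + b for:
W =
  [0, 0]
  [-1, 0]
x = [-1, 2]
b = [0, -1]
y = [0, 0]

Wx = [0×-1 + 0×2, -1×-1 + 0×2]
   = [0, 1]
y = Wx + b = [0 + 0, 1 + -1] = [0, 0]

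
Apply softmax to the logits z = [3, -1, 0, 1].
p = [0.831, 0.0152, 0.0414, 0.1125]

exp(z) = [20.09, 0.3679, 1, 2.718]
Sum = 24.17
p = [0.831, 0.0152, 0.0414, 0.1125]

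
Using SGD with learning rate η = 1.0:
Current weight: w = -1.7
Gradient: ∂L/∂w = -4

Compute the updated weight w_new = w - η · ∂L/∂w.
w_new = 2.3

w_new = w - η·∂L/∂w = -1.7 - 1.0×(-4) = -1.7 - (-4) = 2.3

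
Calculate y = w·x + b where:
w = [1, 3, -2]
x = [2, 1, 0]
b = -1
y = 4

y = (1)(2) + (3)(1) + (-2)(0) + -1 = 4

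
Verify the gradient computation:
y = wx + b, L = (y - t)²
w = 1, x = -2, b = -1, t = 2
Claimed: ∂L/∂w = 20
Correct

y = (1)(-2) + -1 = -3
∂L/∂y = 2(y - t) = 2(-3 - 2) = -10
∂y/∂w = x = -2
∂L/∂w = -10 × -2 = 20

Claimed value: 20
Correct: The correct gradient is 20.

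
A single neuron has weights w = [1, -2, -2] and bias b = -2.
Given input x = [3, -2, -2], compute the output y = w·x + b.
y = 9

y = (1)(3) + (-2)(-2) + (-2)(-2) + -2 = 9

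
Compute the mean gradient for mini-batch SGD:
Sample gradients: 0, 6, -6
Average gradient = 0

Average = (1/3)(0 + 6 + -6) = 0/3 = 0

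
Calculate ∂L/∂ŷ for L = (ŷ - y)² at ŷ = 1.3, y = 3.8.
∂L/∂ŷ = -5.0

∂L/∂ŷ = 2(ŷ - y) = 2(1.3 - 3.8) = 2(-2.5) = -5.0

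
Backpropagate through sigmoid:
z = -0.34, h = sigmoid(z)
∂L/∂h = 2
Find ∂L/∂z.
∂L/∂z = 0.4858

σ(-0.34) = 0.4158
σ'(-0.34) = σ(-0.34)(1 - σ(-0.34)) = 0.4158 × 0.5842 = 0.2429
∂L/∂z = ∂L/∂h · σ'(z) = 2 × 0.2429 = 0.4858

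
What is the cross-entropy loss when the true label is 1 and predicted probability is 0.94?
L = 0.06188

L = -1·log(0.94) - 0·log(0.06) = -log(0.94) = 0.06188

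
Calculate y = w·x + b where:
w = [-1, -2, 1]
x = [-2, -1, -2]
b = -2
y = 0

y = (-1)(-2) + (-2)(-1) + (1)(-2) + -2 = 0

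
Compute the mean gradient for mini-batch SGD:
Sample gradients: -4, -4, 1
Average gradient = -2.333

Average = (1/3)(-4 + -4 + 1) = -7/3 = -2.333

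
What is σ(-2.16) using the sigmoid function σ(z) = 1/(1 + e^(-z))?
0.1034

sigmoid(-2.16) = 1/(1 + e^(2.16)) = 1/(1 + 8.671) = 0.1034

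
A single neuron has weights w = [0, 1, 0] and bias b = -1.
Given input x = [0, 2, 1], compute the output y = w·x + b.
y = 1

y = (0)(0) + (1)(2) + (0)(1) + -1 = 1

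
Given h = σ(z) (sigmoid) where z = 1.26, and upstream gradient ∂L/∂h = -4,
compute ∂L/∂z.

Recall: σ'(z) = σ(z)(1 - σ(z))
∂L/∂z = -0.6886

σ(1.26) = 0.779
σ'(1.26) = σ(1.26)(1 - σ(1.26)) = 0.779 × 0.221 = 0.1721
∂L/∂z = ∂L/∂h · σ'(z) = -4 × 0.1721 = -0.6886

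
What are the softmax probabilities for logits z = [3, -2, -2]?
p = [0.9867, 0.0066, 0.0066]

exp(z) = [20.09, 0.1353, 0.1353]
Sum = 20.36
p = [0.9867, 0.0066, 0.0066]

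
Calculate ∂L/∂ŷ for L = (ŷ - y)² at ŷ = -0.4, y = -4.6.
∂L/∂ŷ = 8.4

∂L/∂ŷ = 2(ŷ - y) = 2(-0.4 - -4.6) = 2(4.2) = 8.4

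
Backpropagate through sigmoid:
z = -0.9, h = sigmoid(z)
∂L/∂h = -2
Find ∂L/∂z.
∂L/∂z = -0.411

σ(-0.9) = 0.2891
σ'(-0.9) = σ(-0.9)(1 - σ(-0.9)) = 0.2891 × 0.7109 = 0.2055
∂L/∂z = ∂L/∂h · σ'(z) = -2 × 0.2055 = -0.411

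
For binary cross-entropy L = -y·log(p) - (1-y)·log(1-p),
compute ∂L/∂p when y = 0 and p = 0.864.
∂L/∂p = 7.353

∂L/∂p = -y/p + (1-y)/(1-p) = 0 + 1/0.136 = 7.353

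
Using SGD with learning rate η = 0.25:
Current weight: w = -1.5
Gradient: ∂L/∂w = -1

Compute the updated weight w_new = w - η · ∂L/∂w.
w_new = -1.25

w_new = w - η·∂L/∂w = -1.5 - 0.25×(-1) = -1.5 - (-0.25) = -1.25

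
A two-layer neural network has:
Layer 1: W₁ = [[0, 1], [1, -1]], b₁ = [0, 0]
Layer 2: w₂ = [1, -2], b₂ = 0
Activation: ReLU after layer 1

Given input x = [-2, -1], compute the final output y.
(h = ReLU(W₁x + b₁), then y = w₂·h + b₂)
y = 0

Layer 1 pre-activation: z₁ = [-1, -1]
After ReLU: h = [0, 0]
Layer 2 output: y = 1×0 + -2×0 + 0 = 0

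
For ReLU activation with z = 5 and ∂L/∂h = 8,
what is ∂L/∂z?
∂L/∂z = 8

h = ReLU(5) = 5
Since z > 0: ∂h/∂z = 1
∂L/∂z = ∂L/∂h · ∂h/∂z = 8 × 1 = 8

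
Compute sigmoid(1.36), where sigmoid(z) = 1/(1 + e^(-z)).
0.7958

sigmoid(1.36) = 1/(1 + e^(-1.36)) = 1/(1 + 0.2567) = 0.7958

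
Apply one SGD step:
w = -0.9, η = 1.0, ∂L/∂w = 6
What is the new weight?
w_new = -6.9

w_new = w - η·∂L/∂w = -0.9 - 1.0×(6) = -0.9 - (6) = -6.9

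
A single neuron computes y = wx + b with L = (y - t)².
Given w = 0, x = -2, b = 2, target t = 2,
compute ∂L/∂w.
∂L/∂w = 0

y = wx + b = (0)(-2) + 2 = 2
∂L/∂y = 2(y - t) = 2(2 - 2) = 0
∂y/∂w = x = -2
∂L/∂w = ∂L/∂y · ∂y/∂w = 0 × -2 = 0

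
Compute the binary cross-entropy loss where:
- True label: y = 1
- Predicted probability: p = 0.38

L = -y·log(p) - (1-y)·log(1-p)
L = 0.9676

L = -1·log(0.38) - 0·log(0.62) = -log(0.38) = 0.9676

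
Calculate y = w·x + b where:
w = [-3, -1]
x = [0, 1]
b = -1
y = -2

y = (-3)(0) + (-1)(1) + -1 = -2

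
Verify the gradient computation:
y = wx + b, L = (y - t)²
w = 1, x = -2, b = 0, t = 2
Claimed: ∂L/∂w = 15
Incorrect

y = (1)(-2) + 0 = -2
∂L/∂y = 2(y - t) = 2(-2 - 2) = -8
∂y/∂w = x = -2
∂L/∂w = -8 × -2 = 16

Claimed value: 15
Incorrect: The correct gradient is 16.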